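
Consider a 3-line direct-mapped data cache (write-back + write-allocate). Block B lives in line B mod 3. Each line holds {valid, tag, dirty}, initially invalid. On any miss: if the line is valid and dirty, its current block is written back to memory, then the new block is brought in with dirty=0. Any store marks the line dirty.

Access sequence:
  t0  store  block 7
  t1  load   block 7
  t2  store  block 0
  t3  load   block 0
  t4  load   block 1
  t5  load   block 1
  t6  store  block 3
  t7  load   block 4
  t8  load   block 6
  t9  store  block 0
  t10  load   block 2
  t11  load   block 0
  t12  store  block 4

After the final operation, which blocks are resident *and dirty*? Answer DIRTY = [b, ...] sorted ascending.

0: W B7 -> L1 miss  d=D]
1: R B7 -> L1 hit  d=D]
2: W B0 -> L0 miss  d=D]
3: R B0 -> L0 hit  d=D]
4: R B1 -> L1 miss wb->B7  d=-]
5: R B1 -> L1 hit  d=-]
6: W B3 -> L0 miss wb->B0  d=D]
7: R B4 -> L1 miss  d=-]
8: R B6 -> L0 miss wb->B3  d=-]
9: W B0 -> L0 miss  d=D]
10: R B2 -> L2 miss  d=-]
11: R B0 -> L0 hit  d=D]
12: W B4 -> L1 hit  d=D]

DIRTY = [0, 4]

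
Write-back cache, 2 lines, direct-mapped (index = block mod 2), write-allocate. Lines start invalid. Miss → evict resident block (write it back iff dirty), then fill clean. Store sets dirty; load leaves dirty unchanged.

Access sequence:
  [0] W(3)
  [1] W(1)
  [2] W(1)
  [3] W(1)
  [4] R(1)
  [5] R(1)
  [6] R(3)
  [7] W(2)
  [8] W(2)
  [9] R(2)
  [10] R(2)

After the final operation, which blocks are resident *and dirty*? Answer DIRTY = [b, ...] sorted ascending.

0: W B3 → L1 miss [D]
1: W B1 → L1 miss wb→B3 [D]
2: W B1 → L1 hit [D]
3: W B1 → L1 hit [D]
4: R B1 → L1 hit [D]
5: R B1 → L1 hit [D]
6: R B3 → L1 miss wb→B1 [-]
7: W B2 → L0 miss [D]
8: W B2 → L0 hit [D]
9: R B2 → L0 hit [D]
10: R B2 → L0 hit [D]

DIRTY = [2]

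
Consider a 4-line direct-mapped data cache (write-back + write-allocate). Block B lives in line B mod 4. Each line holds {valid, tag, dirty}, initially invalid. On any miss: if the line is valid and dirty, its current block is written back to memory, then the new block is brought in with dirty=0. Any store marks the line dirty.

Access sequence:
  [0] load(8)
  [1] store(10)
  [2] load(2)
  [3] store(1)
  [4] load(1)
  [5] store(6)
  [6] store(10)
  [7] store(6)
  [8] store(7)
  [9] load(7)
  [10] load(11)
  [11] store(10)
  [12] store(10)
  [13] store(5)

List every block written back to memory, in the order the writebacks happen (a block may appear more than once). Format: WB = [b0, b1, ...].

  0 | R B8 → L0 miss [-]
  1 | W B10 → L2 miss [D]
  2 | R B2 → L2 miss wb→B10 [-]
  3 | W B1 → L1 miss [D]
  4 | R B1 → L1 hit [D]
  5 | W B6 → L2 miss [D]
  6 | W B10 → L2 miss wb→B6 [D]
  7 | W B6 → L2 miss wb→B10 [D]
  8 | W B7 → L3 miss [D]
  9 | R B7 → L3 hit [D]
  10 | R B11 → L3 miss wb→B7 [-]
  11 | W B10 → L2 miss wb→B6 [D]
  12 | W B10 → L2 hit [D]
  13 | W B5 → L1 miss wb→B1 [D]

WB = [10, 6, 10, 7, 6, 1]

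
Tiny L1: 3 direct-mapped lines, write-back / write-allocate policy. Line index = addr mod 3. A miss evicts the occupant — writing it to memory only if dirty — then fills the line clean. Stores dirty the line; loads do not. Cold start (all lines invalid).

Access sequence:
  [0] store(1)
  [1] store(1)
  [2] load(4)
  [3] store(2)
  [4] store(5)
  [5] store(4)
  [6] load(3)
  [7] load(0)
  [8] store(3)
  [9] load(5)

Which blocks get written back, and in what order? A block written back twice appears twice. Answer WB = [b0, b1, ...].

WB = [1, 2]

0: W B1 -> L1 miss  d=D]
1: W B1 -> L1 hit  d=D]
2: R B4 -> L1 miss wb->B1  d=-]
3: W B2 -> L2 miss  d=D]
4: W B5 -> L2 miss wb->B2  d=D]
5: W B4 -> L1 hit  d=D]
6: R B3 -> L0 miss  d=-]
7: R B0 -> L0 miss  d=-]
8: W B3 -> L0 miss  d=D]
9: R B5 -> L2 hit  d=D]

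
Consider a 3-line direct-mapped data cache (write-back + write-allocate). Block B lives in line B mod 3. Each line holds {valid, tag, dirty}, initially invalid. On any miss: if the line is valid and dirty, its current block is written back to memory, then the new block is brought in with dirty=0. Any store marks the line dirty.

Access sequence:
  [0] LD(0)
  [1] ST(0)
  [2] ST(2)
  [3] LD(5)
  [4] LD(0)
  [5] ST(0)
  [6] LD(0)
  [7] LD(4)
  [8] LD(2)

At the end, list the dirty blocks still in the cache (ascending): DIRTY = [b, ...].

DIRTY = [0]

0: R B0 -> L0 miss  d=-]
1: W B0 -> L0 hit  d=D]
2: W B2 -> L2 miss  d=D]
3: R B5 -> L2 miss wb->B2  d=-]
4: R B0 -> L0 hit  d=D]
5: W B0 -> L0 hit  d=D]
6: R B0 -> L0 hit  d=D]
7: R B4 -> L1 miss  d=-]
8: R B2 -> L2 miss  d=-]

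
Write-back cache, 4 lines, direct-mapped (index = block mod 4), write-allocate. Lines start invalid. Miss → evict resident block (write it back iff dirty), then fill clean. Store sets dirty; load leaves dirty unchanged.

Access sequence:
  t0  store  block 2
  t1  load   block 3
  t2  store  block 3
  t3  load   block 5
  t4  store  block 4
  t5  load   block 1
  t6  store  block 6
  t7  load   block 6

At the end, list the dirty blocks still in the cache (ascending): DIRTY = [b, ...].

0: W B2 -> L2 miss  d=D]
1: R B3 -> L3 miss  d=-]
2: W B3 -> L3 hit  d=D]
3: R B5 -> L1 miss  d=-]
4: W B4 -> L0 miss  d=D]
5: R B1 -> L1 miss  d=-]
6: W B6 -> L2 miss wb->B2  d=D]
7: R B6 -> L2 hit  d=D]

DIRTY = [3, 4, 6]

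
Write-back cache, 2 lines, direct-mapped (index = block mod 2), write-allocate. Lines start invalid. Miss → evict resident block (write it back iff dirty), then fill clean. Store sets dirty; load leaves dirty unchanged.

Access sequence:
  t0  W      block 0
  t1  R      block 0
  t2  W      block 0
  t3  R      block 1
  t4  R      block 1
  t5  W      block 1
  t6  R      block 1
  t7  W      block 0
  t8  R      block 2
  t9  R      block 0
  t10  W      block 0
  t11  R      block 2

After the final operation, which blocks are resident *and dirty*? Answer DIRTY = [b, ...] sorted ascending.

0: W B0 → L0 miss [D]
1: R B0 → L0 hit [D]
2: W B0 → L0 hit [D]
3: R B1 → L1 miss [-]
4: R B1 → L1 hit [-]
5: W B1 → L1 hit [D]
6: R B1 → L1 hit [D]
7: W B0 → L0 hit [D]
8: R B2 → L0 miss wb→B0 [-]
9: R B0 → L0 miss [-]
10: W B0 → L0 hit [D]
11: R B2 → L0 miss wb→B0 [-]

DIRTY = [1]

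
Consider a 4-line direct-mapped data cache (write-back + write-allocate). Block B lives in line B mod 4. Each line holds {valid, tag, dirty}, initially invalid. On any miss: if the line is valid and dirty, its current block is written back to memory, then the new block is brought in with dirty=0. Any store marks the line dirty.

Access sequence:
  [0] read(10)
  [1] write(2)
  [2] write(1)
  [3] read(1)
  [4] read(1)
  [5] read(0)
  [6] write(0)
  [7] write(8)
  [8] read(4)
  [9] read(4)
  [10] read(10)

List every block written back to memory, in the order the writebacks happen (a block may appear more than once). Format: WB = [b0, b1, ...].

  0 | R B10 → L2 miss [-]
  1 | W B2 → L2 miss [D]
  2 | W B1 → L1 miss [D]
  3 | R B1 → L1 hit [D]
  4 | R B1 → L1 hit [D]
  5 | R B0 → L0 miss [-]
  6 | W B0 → L0 hit [D]
  7 | W B8 → L0 miss wb→B0 [D]
  8 | R B4 → L0 miss wb→B8 [-]
  9 | R B4 → L0 hit [-]
  10 | R B10 → L2 miss wb→B2 [-]

WB = [0, 8, 2]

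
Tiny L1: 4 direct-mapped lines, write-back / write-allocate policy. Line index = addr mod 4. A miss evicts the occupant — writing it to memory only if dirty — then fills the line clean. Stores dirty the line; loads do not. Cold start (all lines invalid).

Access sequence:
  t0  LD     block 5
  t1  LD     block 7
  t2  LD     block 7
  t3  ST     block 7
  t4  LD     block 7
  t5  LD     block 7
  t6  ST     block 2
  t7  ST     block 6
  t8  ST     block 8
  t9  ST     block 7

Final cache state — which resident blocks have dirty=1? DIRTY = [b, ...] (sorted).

0: R B5 -> L1 miss  d=-]
1: R B7 -> L3 miss  d=-]
2: R B7 -> L3 hit  d=-]
3: W B7 -> L3 hit  d=D]
4: R B7 -> L3 hit  d=D]
5: R B7 -> L3 hit  d=D]
6: W B2 -> L2 miss  d=D]
7: W B6 -> L2 miss wb->B2  d=D]
8: W B8 -> L0 miss  d=D]
9: W B7 -> L3 hit  d=D]

DIRTY = [6, 7, 8]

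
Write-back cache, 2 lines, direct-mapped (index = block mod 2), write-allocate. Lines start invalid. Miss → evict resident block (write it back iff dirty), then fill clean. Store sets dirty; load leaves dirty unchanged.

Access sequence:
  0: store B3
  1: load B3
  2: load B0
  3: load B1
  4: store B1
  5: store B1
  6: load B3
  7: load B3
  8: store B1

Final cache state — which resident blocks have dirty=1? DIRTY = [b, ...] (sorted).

DIRTY = [1]

0: W B3 → L1 miss [D]
1: R B3 → L1 hit [D]
2: R B0 → L0 miss [-]
3: R B1 → L1 miss wb→B3 [-]
4: W B1 → L1 hit [D]
5: W B1 → L1 hit [D]
6: R B3 → L1 miss wb→B1 [-]
7: R B3 → L1 hit [-]
8: W B1 → L1 miss [D]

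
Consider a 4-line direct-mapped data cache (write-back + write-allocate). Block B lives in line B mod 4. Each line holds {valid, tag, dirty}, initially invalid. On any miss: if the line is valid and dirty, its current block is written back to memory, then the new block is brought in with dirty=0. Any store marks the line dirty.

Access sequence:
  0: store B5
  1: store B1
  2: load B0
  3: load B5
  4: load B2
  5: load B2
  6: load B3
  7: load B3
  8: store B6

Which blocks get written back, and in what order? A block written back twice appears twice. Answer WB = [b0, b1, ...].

WB = [5, 1]

  0 | W B5 → L1 miss [D]
  1 | W B1 → L1 miss wb→B5 [D]
  2 | R B0 → L0 miss [-]
  3 | R B5 → L1 miss wb→B1 [-]
  4 | R B2 → L2 miss [-]
  5 | R B2 → L2 hit [-]
  6 | R B3 → L3 miss [-]
  7 | R B3 → L3 hit [-]
  8 | W B6 → L2 miss [D]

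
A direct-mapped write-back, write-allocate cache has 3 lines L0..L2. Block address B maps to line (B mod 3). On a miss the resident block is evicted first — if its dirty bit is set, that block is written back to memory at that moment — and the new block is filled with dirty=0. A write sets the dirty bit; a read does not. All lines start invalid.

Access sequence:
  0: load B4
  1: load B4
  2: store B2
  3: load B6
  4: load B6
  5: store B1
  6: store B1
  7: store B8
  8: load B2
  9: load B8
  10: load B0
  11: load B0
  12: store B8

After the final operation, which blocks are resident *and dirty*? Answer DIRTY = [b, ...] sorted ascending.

DIRTY = [1, 8]

0: R B4 → L1 miss [-]
1: R B4 → L1 hit [-]
2: W B2 → L2 miss [D]
3: R B6 → L0 miss [-]
4: R B6 → L0 hit [-]
5: W B1 → L1 miss [D]
6: W B1 → L1 hit [D]
7: W B8 → L2 miss wb→B2 [D]
8: R B2 → L2 miss wb→B8 [-]
9: R B8 → L2 miss [-]
10: R B0 → L0 miss [-]
11: R B0 → L0 hit [-]
12: W B8 → L2 hit [D]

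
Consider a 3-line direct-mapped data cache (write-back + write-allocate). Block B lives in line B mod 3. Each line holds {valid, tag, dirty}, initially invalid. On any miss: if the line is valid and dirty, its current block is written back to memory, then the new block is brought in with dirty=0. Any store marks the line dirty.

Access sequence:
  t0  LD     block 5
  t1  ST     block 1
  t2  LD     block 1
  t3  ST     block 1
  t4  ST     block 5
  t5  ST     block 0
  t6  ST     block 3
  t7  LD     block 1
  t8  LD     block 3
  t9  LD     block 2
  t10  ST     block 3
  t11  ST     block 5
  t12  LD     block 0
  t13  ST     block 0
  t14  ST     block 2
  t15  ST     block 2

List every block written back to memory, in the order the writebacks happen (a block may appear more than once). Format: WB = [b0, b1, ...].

WB = [0, 5, 3, 5]

  0 | R B5 → L2 miss [-]
  1 | W B1 → L1 miss [D]
  2 | R B1 → L1 hit [D]
  3 | W B1 → L1 hit [D]
  4 | W B5 → L2 hit [D]
  5 | W B0 → L0 miss [D]
  6 | W B3 → L0 miss wb→B0 [D]
  7 | R B1 → L1 hit [D]
  8 | R B3 → L0 hit [D]
  9 | R B2 → L2 miss wb→B5 [-]
  10 | W B3 → L0 hit [D]
  11 | W B5 → L2 miss [D]
  12 | R B0 → L0 miss wb→B3 [-]
  13 | W B0 → L0 hit [D]
  14 | W B2 → L2 miss wb→B5 [D]
  15 | W B2 → L2 hit [D]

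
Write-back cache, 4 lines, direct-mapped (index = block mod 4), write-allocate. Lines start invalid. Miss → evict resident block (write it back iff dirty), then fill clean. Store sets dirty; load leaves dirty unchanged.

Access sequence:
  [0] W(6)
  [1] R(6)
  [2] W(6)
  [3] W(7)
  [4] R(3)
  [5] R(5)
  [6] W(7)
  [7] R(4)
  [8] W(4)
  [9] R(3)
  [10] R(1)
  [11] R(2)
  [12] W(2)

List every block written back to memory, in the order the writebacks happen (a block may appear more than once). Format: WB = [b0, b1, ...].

  0 | W B6 → L2 miss [D]
  1 | R B6 → L2 hit [D]
  2 | W B6 → L2 hit [D]
  3 | W B7 → L3 miss [D]
  4 | R B3 → L3 miss wb→B7 [-]
  5 | R B5 → L1 miss [-]
  6 | W B7 → L3 miss [D]
  7 | R B4 → L0 miss [-]
  8 | W B4 → L0 hit [D]
  9 | R B3 → L3 miss wb→B7 [-]
  10 | R B1 → L1 miss [-]
  11 | R B2 → L2 miss wb→B6 [-]
  12 | W B2 → L2 hit [D]

WB = [7, 7, 6]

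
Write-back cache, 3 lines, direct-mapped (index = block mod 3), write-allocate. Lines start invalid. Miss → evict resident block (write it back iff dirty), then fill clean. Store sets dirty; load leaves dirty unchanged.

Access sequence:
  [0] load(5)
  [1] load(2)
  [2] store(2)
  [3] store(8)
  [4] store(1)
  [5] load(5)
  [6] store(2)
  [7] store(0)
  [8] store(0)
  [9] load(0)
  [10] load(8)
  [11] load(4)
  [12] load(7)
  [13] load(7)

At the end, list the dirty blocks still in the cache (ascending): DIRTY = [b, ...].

DIRTY = [0]

0: R B5 -> L2 miss  d=-]
1: R B2 -> L2 miss  d=-]
2: W B2 -> L2 hit  d=D]
3: W B8 -> L2 miss wb->B2  d=D]
4: W B1 -> L1 miss  d=D]
5: R B5 -> L2 miss wb->B8  d=-]
6: W B2 -> L2 miss  d=D]
7: W B0 -> L0 miss  d=D]
8: W B0 -> L0 hit  d=D]
9: R B0 -> L0 hit  d=D]
10: R B8 -> L2 miss wb->B2  d=-]
11: R B4 -> L1 miss wb->B1  d=-]
12: R B7 -> L1 miss  d=-]
13: R B7 -> L1 hit  d=-]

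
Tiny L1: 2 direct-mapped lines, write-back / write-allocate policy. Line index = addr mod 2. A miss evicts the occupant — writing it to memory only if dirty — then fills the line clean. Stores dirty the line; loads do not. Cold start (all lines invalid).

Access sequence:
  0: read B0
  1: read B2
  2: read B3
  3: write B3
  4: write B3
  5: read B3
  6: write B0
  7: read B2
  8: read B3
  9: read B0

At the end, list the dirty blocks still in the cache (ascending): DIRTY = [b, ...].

DIRTY = [3]

  0 | R B0 → L0 miss [-]
  1 | R B2 → L0 miss [-]
  2 | R B3 → L1 miss [-]
  3 | W B3 → L1 hit [D]
  4 | W B3 → L1 hit [D]
  5 | R B3 → L1 hit [D]
  6 | W B0 → L0 miss [D]
  7 | R B2 → L0 miss wb→B0 [-]
  8 | R B3 → L1 hit [D]
  9 | R B0 → L0 miss [-]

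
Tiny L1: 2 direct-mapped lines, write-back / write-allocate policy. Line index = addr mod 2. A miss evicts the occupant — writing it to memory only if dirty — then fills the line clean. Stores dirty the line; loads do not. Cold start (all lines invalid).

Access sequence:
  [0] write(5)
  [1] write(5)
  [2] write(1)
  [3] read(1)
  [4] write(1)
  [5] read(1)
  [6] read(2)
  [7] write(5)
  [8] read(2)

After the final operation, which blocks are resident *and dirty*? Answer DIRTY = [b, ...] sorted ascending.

0: W B5 → L1 miss [D]
1: W B5 → L1 hit [D]
2: W B1 → L1 miss wb→B5 [D]
3: R B1 → L1 hit [D]
4: W B1 → L1 hit [D]
5: R B1 → L1 hit [D]
6: R B2 → L0 miss [-]
7: W B5 → L1 miss wb→B1 [D]
8: R B2 → L0 hit [-]

DIRTY = [5]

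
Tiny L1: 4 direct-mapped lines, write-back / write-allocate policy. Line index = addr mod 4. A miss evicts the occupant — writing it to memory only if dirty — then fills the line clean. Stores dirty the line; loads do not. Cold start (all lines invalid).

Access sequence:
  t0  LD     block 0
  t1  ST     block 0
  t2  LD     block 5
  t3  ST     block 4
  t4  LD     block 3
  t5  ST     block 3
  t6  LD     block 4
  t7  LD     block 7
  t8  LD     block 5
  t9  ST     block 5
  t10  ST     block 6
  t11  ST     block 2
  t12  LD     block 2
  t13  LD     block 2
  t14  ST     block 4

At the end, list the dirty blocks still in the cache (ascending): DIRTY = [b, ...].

DIRTY = [2, 4, 5]

  0 | R B0 → L0 miss [-]
  1 | W B0 → L0 hit [D]
  2 | R B5 → L1 miss [-]
  3 | W B4 → L0 miss wb→B0 [D]
  4 | R B3 → L3 miss [-]
  5 | W B3 → L3 hit [D]
  6 | R B4 → L0 hit [D]
  7 | R B7 → L3 miss wb→B3 [-]
  8 | R B5 → L1 hit [-]
  9 | W B5 → L1 hit [D]
  10 | W B6 → L2 miss [D]
  11 | W B2 → L2 miss wb→B6 [D]
  12 | R B2 → L2 hit [D]
  13 | R B2 → L2 hit [D]
  14 | W B4 → L0 hit [D]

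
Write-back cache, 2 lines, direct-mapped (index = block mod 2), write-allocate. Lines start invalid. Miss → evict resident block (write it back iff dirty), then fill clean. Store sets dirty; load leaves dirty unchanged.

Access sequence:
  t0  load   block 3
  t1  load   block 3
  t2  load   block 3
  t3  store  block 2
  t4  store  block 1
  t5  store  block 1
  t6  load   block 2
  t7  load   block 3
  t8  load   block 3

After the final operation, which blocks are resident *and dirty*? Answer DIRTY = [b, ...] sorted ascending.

DIRTY = [2]

  0 | R B3 → L1 miss [-]
  1 | R B3 → L1 hit [-]
  2 | R B3 → L1 hit [-]
  3 | W B2 → L0 miss [D]
  4 | W B1 → L1 miss [D]
  5 | W B1 → L1 hit [D]
  6 | R B2 → L0 hit [D]
  7 | R B3 → L1 miss wb→B1 [-]
  8 | R B3 → L1 hit [-]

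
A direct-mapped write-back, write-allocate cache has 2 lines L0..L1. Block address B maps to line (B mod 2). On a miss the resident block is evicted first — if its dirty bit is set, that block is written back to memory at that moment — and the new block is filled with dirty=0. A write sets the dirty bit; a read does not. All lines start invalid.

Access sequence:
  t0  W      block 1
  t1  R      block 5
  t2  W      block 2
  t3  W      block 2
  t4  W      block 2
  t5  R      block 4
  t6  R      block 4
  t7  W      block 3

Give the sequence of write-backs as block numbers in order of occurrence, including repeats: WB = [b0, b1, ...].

WB = [1, 2]

  0 | W B1 → L1 miss [D]
  1 | R B5 → L1 miss wb→B1 [-]
  2 | W B2 → L0 miss [D]
  3 | W B2 → L0 hit [D]
  4 | W B2 → L0 hit [D]
  5 | R B4 → L0 miss wb→B2 [-]
  6 | R B4 → L0 hit [-]
  7 | W B3 → L1 miss [D]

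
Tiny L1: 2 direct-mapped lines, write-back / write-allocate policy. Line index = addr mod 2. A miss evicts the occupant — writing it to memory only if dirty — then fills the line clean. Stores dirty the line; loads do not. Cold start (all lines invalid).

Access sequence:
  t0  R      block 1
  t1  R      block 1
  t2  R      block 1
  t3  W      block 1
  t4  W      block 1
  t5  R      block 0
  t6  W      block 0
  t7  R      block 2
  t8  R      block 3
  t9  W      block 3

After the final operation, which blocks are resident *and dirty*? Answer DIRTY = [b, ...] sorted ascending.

DIRTY = [3]

0: R B1 → L1 miss [-]
1: R B1 → L1 hit [-]
2: R B1 → L1 hit [-]
3: W B1 → L1 hit [D]
4: W B1 → L1 hit [D]
5: R B0 → L0 miss [-]
6: W B0 → L0 hit [D]
7: R B2 → L0 miss wb→B0 [-]
8: R B3 → L1 miss wb→B1 [-]
9: W B3 → L1 hit [D]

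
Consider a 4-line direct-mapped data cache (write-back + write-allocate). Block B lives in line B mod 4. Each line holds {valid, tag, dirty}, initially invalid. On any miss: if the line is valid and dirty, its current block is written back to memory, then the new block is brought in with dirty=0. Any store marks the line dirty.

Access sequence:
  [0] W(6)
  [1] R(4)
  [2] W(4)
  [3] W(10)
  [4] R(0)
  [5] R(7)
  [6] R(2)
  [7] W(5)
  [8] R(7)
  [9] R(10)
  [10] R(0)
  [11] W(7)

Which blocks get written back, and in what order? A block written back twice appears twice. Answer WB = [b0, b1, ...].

0: W B6 -> L2 miss  d=D]
1: R B4 -> L0 miss  d=-]
2: W B4 -> L0 hit  d=D]
3: W B10 -> L2 miss wb->B6  d=D]
4: R B0 -> L0 miss wb->B4  d=-]
5: R B7 -> L3 miss  d=-]
6: R B2 -> L2 miss wb->B10  d=-]
7: W B5 -> L1 miss  d=D]
8: R B7 -> L3 hit  d=-]
9: R B10 -> L2 miss  d=-]
10: R B0 -> L0 hit  d=-]
11: W B7 -> L3 hit  d=D]

WB = [6, 4, 10]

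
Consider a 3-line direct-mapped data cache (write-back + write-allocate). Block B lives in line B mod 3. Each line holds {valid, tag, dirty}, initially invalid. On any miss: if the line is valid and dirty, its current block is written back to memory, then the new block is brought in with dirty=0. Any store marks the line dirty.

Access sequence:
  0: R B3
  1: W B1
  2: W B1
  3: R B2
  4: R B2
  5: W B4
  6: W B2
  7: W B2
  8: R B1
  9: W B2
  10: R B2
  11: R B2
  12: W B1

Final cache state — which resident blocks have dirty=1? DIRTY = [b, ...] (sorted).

0: R B3 → L0 miss [-]
1: W B1 → L1 miss [D]
2: W B1 → L1 hit [D]
3: R B2 → L2 miss [-]
4: R B2 → L2 hit [-]
5: W B4 → L1 miss wb→B1 [D]
6: W B2 → L2 hit [D]
7: W B2 → L2 hit [D]
8: R B1 → L1 miss wb→B4 [-]
9: W B2 → L2 hit [D]
10: R B2 → L2 hit [D]
11: R B2 → L2 hit [D]
12: W B1 → L1 hit [D]

DIRTY = [1, 2]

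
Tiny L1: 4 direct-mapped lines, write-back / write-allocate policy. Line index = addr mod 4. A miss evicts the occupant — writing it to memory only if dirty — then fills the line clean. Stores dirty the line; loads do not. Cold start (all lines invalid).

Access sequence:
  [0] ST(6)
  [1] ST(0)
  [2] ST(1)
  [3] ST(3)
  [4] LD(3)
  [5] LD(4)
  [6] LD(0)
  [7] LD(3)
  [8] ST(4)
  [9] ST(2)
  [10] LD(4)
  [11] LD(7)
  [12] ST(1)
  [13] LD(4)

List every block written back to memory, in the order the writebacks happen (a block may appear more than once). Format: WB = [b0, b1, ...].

0: W B6 → L2 miss [D]
1: W B0 → L0 miss [D]
2: W B1 → L1 miss [D]
3: W B3 → L3 miss [D]
4: R B3 → L3 hit [D]
5: R B4 → L0 miss wb→B0 [-]
6: R B0 → L0 miss [-]
7: R B3 → L3 hit [D]
8: W B4 → L0 miss [D]
9: W B2 → L2 miss wb→B6 [D]
10: R B4 → L0 hit [D]
11: R B7 → L3 miss wb→B3 [-]
12: W B1 → L1 hit [D]
13: R B4 → L0 hit [D]

WB = [0, 6, 3]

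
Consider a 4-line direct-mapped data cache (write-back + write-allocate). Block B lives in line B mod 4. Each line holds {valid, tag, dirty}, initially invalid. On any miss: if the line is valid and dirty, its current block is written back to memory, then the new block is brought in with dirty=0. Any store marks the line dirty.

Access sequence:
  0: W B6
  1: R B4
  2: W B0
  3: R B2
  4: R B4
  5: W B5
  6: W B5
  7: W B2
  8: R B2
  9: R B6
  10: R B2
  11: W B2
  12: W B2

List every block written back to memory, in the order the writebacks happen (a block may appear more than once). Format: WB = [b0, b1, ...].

WB = [6, 0, 2]

  0 | W B6 → L2 miss [D]
  1 | R B4 → L0 miss [-]
  2 | W B0 → L0 miss [D]
  3 | R B2 → L2 miss wb→B6 [-]
  4 | R B4 → L0 miss wb→B0 [-]
  5 | W B5 → L1 miss [D]
  6 | W B5 → L1 hit [D]
  7 | W B2 → L2 hit [D]
  8 | R B2 → L2 hit [D]
  9 | R B6 → L2 miss wb→B2 [-]
  10 | R B2 → L2 miss [-]
  11 | W B2 → L2 hit [D]
  12 | W B2 → L2 hit [D]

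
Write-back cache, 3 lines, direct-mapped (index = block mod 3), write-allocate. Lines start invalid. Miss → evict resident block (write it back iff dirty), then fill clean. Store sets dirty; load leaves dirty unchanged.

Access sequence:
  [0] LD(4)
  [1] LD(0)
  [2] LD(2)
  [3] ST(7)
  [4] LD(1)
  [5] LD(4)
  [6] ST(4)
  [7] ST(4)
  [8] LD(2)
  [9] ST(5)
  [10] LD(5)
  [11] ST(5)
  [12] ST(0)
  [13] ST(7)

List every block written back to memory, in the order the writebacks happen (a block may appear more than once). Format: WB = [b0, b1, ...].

WB = [7, 4]

0: R B4 -> L1 miss  d=-]
1: R B0 -> L0 miss  d=-]
2: R B2 -> L2 miss  d=-]
3: W B7 -> L1 miss  d=D]
4: R B1 -> L1 miss wb->B7  d=-]
5: R B4 -> L1 miss  d=-]
6: W B4 -> L1 hit  d=D]
7: W B4 -> L1 hit  d=D]
8: R B2 -> L2 hit  d=-]
9: W B5 -> L2 miss  d=D]
10: R B5 -> L2 hit  d=D]
11: W B5 -> L2 hit  d=D]
12: W B0 -> L0 hit  d=D]
13: W B7 -> L1 miss wb->B4  d=D]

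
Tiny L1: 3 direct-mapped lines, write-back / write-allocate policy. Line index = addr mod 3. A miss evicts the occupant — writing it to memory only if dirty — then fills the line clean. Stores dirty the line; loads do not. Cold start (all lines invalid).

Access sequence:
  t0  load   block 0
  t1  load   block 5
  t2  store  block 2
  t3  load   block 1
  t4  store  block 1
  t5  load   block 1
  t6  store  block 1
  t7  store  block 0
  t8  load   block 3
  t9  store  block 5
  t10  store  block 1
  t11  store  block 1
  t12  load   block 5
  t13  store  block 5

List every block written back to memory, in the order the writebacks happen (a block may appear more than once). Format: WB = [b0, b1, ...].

WB = [0, 2]

  0 | R B0 → L0 miss [-]
  1 | R B5 → L2 miss [-]
  2 | W B2 → L2 miss [D]
  3 | R B1 → L1 miss [-]
  4 | W B1 → L1 hit [D]
  5 | R B1 → L1 hit [D]
  6 | W B1 → L1 hit [D]
  7 | W B0 → L0 hit [D]
  8 | R B3 → L0 miss wb→B0 [-]
  9 | W B5 → L2 miss wb→B2 [D]
  10 | W B1 → L1 hit [D]
  11 | W B1 → L1 hit [D]
  12 | R B5 → L2 hit [D]
  13 | W B5 → L2 hit [D]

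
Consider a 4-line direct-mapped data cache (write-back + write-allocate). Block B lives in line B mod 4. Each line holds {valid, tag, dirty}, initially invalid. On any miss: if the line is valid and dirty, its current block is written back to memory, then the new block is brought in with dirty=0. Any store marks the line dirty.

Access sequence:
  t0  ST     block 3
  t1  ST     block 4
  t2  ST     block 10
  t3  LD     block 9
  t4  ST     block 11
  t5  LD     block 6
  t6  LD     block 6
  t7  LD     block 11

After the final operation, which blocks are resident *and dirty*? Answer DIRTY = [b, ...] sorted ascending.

DIRTY = [4, 11]

  0 | W B3 → L3 miss [D]
  1 | W B4 → L0 miss [D]
  2 | W B10 → L2 miss [D]
  3 | R B9 → L1 miss [-]
  4 | W B11 → L3 miss wb→B3 [D]
  5 | R B6 → L2 miss wb→B10 [-]
  6 | R B6 → L2 hit [-]
  7 | R B11 → L3 hit [D]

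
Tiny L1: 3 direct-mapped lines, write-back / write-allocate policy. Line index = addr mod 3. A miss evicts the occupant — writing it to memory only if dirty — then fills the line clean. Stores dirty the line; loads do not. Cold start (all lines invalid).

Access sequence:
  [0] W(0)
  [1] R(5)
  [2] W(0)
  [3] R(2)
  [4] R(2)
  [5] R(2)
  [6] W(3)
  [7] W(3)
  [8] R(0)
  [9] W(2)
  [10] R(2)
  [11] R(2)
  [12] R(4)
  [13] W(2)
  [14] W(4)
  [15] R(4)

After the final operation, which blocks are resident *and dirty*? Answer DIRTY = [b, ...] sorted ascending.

0: W B0 -> L0 miss  d=D]
1: R B5 -> L2 miss  d=-]
2: W B0 -> L0 hit  d=D]
3: R B2 -> L2 miss  d=-]
4: R B2 -> L2 hit  d=-]
5: R B2 -> L2 hit  d=-]
6: W B3 -> L0 miss wb->B0  d=D]
7: W B3 -> L0 hit  d=D]
8: R B0 -> L0 miss wb->B3  d=-]
9: W B2 -> L2 hit  d=D]
10: R B2 -> L2 hit  d=D]
11: R B2 -> L2 hit  d=D]
12: R B4 -> L1 miss  d=-]
13: W B2 -> L2 hit  d=D]
14: W B4 -> L1 hit  d=D]
15: R B4 -> L1 hit  d=D]

DIRTY = [2, 4]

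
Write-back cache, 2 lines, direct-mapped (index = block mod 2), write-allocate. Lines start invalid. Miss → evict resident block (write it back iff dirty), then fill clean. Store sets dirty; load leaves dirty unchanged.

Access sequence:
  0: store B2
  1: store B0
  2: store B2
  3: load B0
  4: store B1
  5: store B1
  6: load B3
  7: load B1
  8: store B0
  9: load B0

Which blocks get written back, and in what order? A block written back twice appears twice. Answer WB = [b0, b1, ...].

WB = [2, 0, 2, 1]

0: W B2 → L0 miss [D]
1: W B0 → L0 miss wb→B2 [D]
2: W B2 → L0 miss wb→B0 [D]
3: R B0 → L0 miss wb→B2 [-]
4: W B1 → L1 miss [D]
5: W B1 → L1 hit [D]
6: R B3 → L1 miss wb→B1 [-]
7: R B1 → L1 miss [-]
8: W B0 → L0 hit [D]
9: R B0 → L0 hit [D]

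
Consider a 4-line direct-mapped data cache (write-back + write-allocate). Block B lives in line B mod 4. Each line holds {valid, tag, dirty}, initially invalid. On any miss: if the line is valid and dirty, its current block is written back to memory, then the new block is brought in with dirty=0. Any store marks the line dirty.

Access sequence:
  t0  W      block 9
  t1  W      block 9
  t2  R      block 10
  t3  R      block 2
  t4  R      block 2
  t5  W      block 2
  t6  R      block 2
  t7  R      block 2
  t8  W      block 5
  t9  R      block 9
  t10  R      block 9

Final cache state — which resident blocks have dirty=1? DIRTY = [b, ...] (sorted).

0: W B9 -> L1 miss  d=D]
1: W B9 -> L1 hit  d=D]
2: R B10 -> L2 miss  d=-]
3: R B2 -> L2 miss  d=-]
4: R B2 -> L2 hit  d=-]
5: W B2 -> L2 hit  d=D]
6: R B2 -> L2 hit  d=D]
7: R B2 -> L2 hit  d=D]
8: W B5 -> L1 miss wb->B9  d=D]
9: R B9 -> L1 miss wb->B5  d=-]
10: R B9 -> L1 hit  d=-]

DIRTY = [2]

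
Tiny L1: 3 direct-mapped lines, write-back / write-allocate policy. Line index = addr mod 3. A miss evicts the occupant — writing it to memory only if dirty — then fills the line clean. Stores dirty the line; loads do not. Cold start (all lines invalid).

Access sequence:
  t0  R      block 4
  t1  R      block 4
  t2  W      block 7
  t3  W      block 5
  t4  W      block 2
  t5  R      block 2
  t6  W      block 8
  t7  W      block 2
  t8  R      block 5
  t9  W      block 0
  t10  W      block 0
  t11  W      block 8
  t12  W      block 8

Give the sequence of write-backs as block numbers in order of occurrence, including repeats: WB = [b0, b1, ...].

  0 | R B4 → L1 miss [-]
  1 | R B4 → L1 hit [-]
  2 | W B7 → L1 miss [D]
  3 | W B5 → L2 miss [D]
  4 | W B2 → L2 miss wb→B5 [D]
  5 | R B2 → L2 hit [D]
  6 | W B8 → L2 miss wb→B2 [D]
  7 | W B2 → L2 miss wb→B8 [D]
  8 | R B5 → L2 miss wb→B2 [-]
  9 | W B0 → L0 miss [D]
  10 | W B0 → L0 hit [D]
  11 | W B8 → L2 miss [D]
  12 | W B8 → L2 hit [D]

WB = [5, 2, 8, 2]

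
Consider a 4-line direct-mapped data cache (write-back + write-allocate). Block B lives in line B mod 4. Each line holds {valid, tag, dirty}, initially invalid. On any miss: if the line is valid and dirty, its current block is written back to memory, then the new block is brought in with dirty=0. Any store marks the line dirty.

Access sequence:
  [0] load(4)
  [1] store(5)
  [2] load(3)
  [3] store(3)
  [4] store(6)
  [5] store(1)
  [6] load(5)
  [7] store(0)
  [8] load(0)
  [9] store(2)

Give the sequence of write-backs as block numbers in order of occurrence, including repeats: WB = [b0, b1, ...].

0: R B4 → L0 miss [-]
1: W B5 → L1 miss [D]
2: R B3 → L3 miss [-]
3: W B3 → L3 hit [D]
4: W B6 → L2 miss [D]
5: W B1 → L1 miss wb→B5 [D]
6: R B5 → L1 miss wb→B1 [-]
7: W B0 → L0 miss [D]
8: R B0 → L0 hit [D]
9: W B2 → L2 miss wb→B6 [D]

WB = [5, 1, 6]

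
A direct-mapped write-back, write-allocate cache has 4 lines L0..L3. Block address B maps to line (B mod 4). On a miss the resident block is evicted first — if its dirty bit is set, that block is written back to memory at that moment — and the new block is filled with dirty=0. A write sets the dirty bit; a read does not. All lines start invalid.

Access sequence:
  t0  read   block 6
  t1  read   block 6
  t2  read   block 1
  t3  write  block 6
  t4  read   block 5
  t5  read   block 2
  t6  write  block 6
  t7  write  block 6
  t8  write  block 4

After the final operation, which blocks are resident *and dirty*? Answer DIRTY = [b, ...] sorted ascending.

0: R B6 → L2 miss [-]
1: R B6 → L2 hit [-]
2: R B1 → L1 miss [-]
3: W B6 → L2 hit [D]
4: R B5 → L1 miss [-]
5: R B2 → L2 miss wb→B6 [-]
6: W B6 → L2 miss [D]
7: W B6 → L2 hit [D]
8: W B4 → L0 miss [D]

DIRTY = [4, 6]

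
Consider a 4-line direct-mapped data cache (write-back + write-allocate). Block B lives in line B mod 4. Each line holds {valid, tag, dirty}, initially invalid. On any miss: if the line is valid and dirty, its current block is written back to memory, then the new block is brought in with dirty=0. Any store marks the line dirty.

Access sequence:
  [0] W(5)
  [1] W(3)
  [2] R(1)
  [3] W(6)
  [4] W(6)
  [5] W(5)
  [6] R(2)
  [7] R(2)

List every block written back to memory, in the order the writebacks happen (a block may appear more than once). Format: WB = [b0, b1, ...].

  0 | W B5 → L1 miss [D]
  1 | W B3 → L3 miss [D]
  2 | R B1 → L1 miss wb→B5 [-]
  3 | W B6 → L2 miss [D]
  4 | W B6 → L2 hit [D]
  5 | W B5 → L1 miss [D]
  6 | R B2 → L2 miss wb→B6 [-]
  7 | R B2 → L2 hit [-]

WB = [5, 6]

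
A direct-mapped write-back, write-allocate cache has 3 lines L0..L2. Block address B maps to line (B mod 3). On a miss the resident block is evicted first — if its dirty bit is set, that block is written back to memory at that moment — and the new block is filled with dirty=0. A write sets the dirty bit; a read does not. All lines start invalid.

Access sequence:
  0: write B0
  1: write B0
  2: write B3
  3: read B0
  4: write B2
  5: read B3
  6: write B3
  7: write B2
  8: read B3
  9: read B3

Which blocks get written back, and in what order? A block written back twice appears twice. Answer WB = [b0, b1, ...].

WB = [0, 3]

  0 | W B0 → L0 miss [D]
  1 | W B0 → L0 hit [D]
  2 | W B3 → L0 miss wb→B0 [D]
  3 | R B0 → L0 miss wb→B3 [-]
  4 | W B2 → L2 miss [D]
  5 | R B3 → L0 miss [-]
  6 | W B3 → L0 hit [D]
  7 | W B2 → L2 hit [D]
  8 | R B3 → L0 hit [D]
  9 | R B3 → L0 hit [D]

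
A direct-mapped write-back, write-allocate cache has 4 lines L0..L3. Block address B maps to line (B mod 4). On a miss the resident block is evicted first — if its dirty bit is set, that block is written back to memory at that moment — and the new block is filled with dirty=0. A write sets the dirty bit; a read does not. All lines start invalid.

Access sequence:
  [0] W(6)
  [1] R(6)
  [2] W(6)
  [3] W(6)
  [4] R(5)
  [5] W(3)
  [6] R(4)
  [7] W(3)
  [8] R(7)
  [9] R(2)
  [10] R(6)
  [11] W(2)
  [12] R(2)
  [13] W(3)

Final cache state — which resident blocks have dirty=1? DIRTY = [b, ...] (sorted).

DIRTY = [2, 3]

0: W B6 -> L2 miss  d=D]
1: R B6 -> L2 hit  d=D]
2: W B6 -> L2 hit  d=D]
3: W B6 -> L2 hit  d=D]
4: R B5 -> L1 miss  d=-]
5: W B3 -> L3 miss  d=D]
6: R B4 -> L0 miss  d=-]
7: W B3 -> L3 hit  d=D]
8: R B7 -> L3 miss wb->B3  d=-]
9: R B2 -> L2 miss wb->B6  d=-]
10: R B6 -> L2 miss  d=-]
11: W B2 -> L2 miss  d=D]
12: R B2 -> L2 hit  d=D]
13: W B3 -> L3 miss  d=D]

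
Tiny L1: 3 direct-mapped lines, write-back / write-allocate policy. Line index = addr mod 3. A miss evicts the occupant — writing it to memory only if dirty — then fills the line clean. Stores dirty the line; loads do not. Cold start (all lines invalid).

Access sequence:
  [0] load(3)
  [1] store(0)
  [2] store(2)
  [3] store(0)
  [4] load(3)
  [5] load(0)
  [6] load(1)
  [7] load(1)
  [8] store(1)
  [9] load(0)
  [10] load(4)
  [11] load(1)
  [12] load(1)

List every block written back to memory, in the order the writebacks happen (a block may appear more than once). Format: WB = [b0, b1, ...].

  0 | R B3 → L0 miss [-]
  1 | W B0 → L0 miss [D]
  2 | W B2 → L2 miss [D]
  3 | W B0 → L0 hit [D]
  4 | R B3 → L0 miss wb→B0 [-]
  5 | R B0 → L0 miss [-]
  6 | R B1 → L1 miss [-]
  7 | R B1 → L1 hit [-]
  8 | W B1 → L1 hit [D]
  9 | R B0 → L0 hit [-]
  10 | R B4 → L1 miss wb→B1 [-]
  11 | R B1 → L1 miss [-]
  12 | R B1 → L1 hit [-]

WB = [0, 1]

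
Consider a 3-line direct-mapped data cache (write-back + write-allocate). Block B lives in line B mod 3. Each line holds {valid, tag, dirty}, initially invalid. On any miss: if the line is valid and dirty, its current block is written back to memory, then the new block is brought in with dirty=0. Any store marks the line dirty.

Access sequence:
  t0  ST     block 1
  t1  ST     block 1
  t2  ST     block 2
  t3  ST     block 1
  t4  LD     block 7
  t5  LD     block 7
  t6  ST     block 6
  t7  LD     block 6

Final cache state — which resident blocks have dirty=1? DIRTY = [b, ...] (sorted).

DIRTY = [2, 6]

0: W B1 -> L1 miss  d=D]
1: W B1 -> L1 hit  d=D]
2: W B2 -> L2 miss  d=D]
3: W B1 -> L1 hit  d=D]
4: R B7 -> L1 miss wb->B1  d=-]
5: R B7 -> L1 hit  d=-]
6: W B6 -> L0 miss  d=D]
7: R B6 -> L0 hit  d=D]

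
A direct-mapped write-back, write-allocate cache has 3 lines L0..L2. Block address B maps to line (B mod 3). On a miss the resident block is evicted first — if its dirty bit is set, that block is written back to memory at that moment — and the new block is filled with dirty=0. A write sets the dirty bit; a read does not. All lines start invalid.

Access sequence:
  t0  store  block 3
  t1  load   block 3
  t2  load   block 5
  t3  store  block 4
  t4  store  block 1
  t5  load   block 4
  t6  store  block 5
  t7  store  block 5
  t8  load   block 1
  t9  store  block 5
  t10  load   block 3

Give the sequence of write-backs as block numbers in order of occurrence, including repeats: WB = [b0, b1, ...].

0: W B3 → L0 miss [D]
1: R B3 → L0 hit [D]
2: R B5 → L2 miss [-]
3: W B4 → L1 miss [D]
4: W B1 → L1 miss wb→B4 [D]
5: R B4 → L1 miss wb→B1 [-]
6: W B5 → L2 hit [D]
7: W B5 → L2 hit [D]
8: R B1 → L1 miss [-]
9: W B5 → L2 hit [D]
10: R B3 → L0 hit [D]

WB = [4, 1]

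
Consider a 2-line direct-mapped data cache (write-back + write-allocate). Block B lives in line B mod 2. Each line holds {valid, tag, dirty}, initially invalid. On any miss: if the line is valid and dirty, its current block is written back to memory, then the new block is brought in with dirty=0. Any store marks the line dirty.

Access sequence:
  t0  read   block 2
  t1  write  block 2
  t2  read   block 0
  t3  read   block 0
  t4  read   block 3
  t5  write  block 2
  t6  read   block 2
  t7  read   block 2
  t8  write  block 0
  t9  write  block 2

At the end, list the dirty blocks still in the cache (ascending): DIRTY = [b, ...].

DIRTY = [2]

0: R B2 → L0 miss [-]
1: W B2 → L0 hit [D]
2: R B0 → L0 miss wb→B2 [-]
3: R B0 → L0 hit [-]
4: R B3 → L1 miss [-]
5: W B2 → L0 miss [D]
6: R B2 → L0 hit [D]
7: R B2 → L0 hit [D]
8: W B0 → L0 miss wb→B2 [D]
9: W B2 → L0 miss wb→B0 [D]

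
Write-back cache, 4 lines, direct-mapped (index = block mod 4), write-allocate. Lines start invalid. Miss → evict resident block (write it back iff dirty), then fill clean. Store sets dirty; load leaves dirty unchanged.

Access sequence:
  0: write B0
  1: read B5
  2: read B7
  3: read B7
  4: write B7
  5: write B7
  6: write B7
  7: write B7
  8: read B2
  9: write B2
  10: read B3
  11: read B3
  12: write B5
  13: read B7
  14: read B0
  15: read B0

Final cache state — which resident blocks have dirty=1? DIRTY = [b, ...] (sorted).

  0 | W B0 → L0 miss [D]
  1 | R B5 → L1 miss [-]
  2 | R B7 → L3 miss [-]
  3 | R B7 → L3 hit [-]
  4 | W B7 → L3 hit [D]
  5 | W B7 → L3 hit [D]
  6 | W B7 → L3 hit [D]
  7 | W B7 → L3 hit [D]
  8 | R B2 → L2 miss [-]
  9 | W B2 → L2 hit [D]
  10 | R B3 → L3 miss wb→B7 [-]
  11 | R B3 → L3 hit [-]
  12 | W B5 → L1 hit [D]
  13 | R B7 → L3 miss [-]
  14 | R B0 → L0 hit [D]
  15 | R B0 → L0 hit [D]

DIRTY = [0, 2, 5]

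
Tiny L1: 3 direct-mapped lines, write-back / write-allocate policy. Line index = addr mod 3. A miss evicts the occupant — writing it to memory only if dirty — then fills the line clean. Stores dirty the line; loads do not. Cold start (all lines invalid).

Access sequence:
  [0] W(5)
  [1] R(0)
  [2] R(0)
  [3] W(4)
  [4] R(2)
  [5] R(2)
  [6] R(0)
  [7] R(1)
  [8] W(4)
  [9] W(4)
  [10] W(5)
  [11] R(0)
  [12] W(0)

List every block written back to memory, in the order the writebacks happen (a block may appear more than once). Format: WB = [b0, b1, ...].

0: W B5 -> L2 miss  d=D]
1: R B0 -> L0 miss  d=-]
2: R B0 -> L0 hit  d=-]
3: W B4 -> L1 miss  d=D]
4: R B2 -> L2 miss wb->B5  d=-]
5: R B2 -> L2 hit  d=-]
6: R B0 -> L0 hit  d=-]
7: R B1 -> L1 miss wb->B4  d=-]
8: W B4 -> L1 miss  d=D]
9: W B4 -> L1 hit  d=D]
10: W B5 -> L2 miss  d=D]
11: R B0 -> L0 hit  d=-]
12: W B0 -> L0 hit  d=D]

WB = [5, 4]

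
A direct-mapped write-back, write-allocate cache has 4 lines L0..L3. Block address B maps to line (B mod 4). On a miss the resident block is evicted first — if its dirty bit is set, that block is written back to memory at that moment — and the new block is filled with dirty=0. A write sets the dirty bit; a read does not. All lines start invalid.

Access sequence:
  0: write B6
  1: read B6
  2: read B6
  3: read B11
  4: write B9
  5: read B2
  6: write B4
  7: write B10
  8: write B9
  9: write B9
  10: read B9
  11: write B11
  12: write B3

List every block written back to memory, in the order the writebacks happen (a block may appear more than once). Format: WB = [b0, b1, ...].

WB = [6, 11]

0: W B6 -> L2 miss  d=D]
1: R B6 -> L2 hit  d=D]
2: R B6 -> L2 hit  d=D]
3: R B11 -> L3 miss  d=-]
4: W B9 -> L1 miss  d=D]
5: R B2 -> L2 miss wb->B6  d=-]
6: W B4 -> L0 miss  d=D]
7: W B10 -> L2 miss  d=D]
8: W B9 -> L1 hit  d=D]
9: W B9 -> L1 hit  d=D]
10: R B9 -> L1 hit  d=D]
11: W B11 -> L3 hit  d=D]
12: W B3 -> L3 miss wb->B11  d=D]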